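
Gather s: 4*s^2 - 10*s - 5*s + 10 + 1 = 4*s^2 - 15*s + 11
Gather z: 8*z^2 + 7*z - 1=8*z^2 + 7*z - 1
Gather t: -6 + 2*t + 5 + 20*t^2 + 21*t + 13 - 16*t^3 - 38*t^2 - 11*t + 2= -16*t^3 - 18*t^2 + 12*t + 14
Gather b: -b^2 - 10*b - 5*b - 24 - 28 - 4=-b^2 - 15*b - 56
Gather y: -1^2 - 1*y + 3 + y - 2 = 0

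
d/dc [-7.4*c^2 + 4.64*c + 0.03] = 4.64 - 14.8*c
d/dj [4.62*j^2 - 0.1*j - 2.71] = 9.24*j - 0.1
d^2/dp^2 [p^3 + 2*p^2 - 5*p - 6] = 6*p + 4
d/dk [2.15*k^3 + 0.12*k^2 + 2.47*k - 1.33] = 6.45*k^2 + 0.24*k + 2.47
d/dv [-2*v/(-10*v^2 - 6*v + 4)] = (5*v^2 - v*(10*v + 3) + 3*v - 2)/(5*v^2 + 3*v - 2)^2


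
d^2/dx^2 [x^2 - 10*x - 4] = 2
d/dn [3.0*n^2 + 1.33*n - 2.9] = 6.0*n + 1.33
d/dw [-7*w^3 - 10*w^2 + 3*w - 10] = -21*w^2 - 20*w + 3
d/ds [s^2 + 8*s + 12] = 2*s + 8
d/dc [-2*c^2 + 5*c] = 5 - 4*c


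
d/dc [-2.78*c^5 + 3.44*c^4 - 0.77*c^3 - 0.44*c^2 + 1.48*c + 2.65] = -13.9*c^4 + 13.76*c^3 - 2.31*c^2 - 0.88*c + 1.48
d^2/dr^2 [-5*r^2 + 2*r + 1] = -10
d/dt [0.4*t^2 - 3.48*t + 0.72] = 0.8*t - 3.48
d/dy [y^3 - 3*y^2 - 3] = 3*y*(y - 2)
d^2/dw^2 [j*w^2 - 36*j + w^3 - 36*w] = 2*j + 6*w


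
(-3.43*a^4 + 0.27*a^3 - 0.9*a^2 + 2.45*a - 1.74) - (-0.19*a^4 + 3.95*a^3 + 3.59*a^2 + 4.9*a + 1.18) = -3.24*a^4 - 3.68*a^3 - 4.49*a^2 - 2.45*a - 2.92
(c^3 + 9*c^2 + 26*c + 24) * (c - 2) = c^4 + 7*c^3 + 8*c^2 - 28*c - 48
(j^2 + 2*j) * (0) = 0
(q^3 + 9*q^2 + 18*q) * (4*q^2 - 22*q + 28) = 4*q^5 + 14*q^4 - 98*q^3 - 144*q^2 + 504*q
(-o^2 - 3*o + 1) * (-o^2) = o^4 + 3*o^3 - o^2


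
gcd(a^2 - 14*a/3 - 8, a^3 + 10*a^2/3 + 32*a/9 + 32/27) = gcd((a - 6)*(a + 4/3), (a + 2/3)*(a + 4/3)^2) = a + 4/3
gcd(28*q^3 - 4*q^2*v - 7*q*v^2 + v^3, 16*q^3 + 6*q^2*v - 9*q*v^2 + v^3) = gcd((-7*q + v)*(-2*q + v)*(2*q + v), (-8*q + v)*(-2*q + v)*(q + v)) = 2*q - v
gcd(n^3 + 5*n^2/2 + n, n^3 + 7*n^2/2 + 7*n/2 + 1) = n^2 + 5*n/2 + 1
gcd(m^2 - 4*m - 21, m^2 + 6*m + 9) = m + 3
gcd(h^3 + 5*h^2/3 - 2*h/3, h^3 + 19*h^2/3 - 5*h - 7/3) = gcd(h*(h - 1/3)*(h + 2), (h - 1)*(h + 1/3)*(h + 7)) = 1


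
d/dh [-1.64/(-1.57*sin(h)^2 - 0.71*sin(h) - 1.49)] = -(5.1496*sin(h) + 1.1644)*cos(h)/(1.57*sin(h)^2 + 0.71*sin(h) + 1.49)^2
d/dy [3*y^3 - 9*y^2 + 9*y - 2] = 9*y^2 - 18*y + 9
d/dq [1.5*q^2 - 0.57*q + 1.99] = 3.0*q - 0.57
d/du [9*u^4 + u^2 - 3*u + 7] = 36*u^3 + 2*u - 3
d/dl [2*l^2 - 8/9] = 4*l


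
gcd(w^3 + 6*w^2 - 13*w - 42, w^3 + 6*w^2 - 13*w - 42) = w^3 + 6*w^2 - 13*w - 42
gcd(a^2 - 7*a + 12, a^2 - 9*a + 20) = a - 4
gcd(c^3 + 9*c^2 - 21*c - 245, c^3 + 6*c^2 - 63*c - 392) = c^2 + 14*c + 49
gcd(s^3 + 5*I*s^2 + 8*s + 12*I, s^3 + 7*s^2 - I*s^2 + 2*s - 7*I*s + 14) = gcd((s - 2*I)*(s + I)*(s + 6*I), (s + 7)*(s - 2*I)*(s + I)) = s^2 - I*s + 2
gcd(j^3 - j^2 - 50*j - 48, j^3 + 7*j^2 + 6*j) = j^2 + 7*j + 6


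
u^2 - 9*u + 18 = (u - 6)*(u - 3)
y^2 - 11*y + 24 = (y - 8)*(y - 3)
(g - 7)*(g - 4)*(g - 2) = g^3 - 13*g^2 + 50*g - 56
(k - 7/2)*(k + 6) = k^2 + 5*k/2 - 21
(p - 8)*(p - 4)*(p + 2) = p^3 - 10*p^2 + 8*p + 64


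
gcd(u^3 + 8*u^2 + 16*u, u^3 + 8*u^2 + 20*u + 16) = u + 4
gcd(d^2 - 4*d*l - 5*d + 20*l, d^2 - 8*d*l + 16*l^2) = d - 4*l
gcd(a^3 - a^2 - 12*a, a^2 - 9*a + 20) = a - 4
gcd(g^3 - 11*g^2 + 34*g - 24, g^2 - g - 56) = 1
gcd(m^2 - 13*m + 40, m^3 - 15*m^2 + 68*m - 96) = m - 8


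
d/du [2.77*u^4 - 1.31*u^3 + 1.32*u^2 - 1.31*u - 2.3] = 11.08*u^3 - 3.93*u^2 + 2.64*u - 1.31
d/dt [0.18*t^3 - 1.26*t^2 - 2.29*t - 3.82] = 0.54*t^2 - 2.52*t - 2.29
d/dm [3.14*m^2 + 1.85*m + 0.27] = 6.28*m + 1.85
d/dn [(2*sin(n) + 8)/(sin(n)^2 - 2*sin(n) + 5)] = 2*(-8*sin(n) + cos(n)^2 + 12)*cos(n)/(sin(n)^2 - 2*sin(n) + 5)^2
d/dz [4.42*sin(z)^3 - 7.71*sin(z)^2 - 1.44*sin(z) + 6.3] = (13.26*sin(z)^2 - 15.42*sin(z) - 1.44)*cos(z)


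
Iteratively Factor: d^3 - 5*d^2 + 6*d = (d - 3)*(d^2 - 2*d) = d*(d - 3)*(d - 2)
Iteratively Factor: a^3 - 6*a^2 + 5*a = (a - 1)*(a^2 - 5*a) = a*(a - 1)*(a - 5)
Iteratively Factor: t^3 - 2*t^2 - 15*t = (t)*(t^2 - 2*t - 15) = t*(t + 3)*(t - 5)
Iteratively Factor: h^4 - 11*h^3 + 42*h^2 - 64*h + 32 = (h - 4)*(h^3 - 7*h^2 + 14*h - 8) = (h - 4)*(h - 2)*(h^2 - 5*h + 4) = (h - 4)*(h - 2)*(h - 1)*(h - 4)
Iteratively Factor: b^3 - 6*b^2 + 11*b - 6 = (b - 2)*(b^2 - 4*b + 3) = (b - 2)*(b - 1)*(b - 3)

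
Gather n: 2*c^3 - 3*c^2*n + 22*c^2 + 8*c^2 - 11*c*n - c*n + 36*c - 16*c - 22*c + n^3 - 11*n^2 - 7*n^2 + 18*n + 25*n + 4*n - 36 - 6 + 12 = 2*c^3 + 30*c^2 - 2*c + n^3 - 18*n^2 + n*(-3*c^2 - 12*c + 47) - 30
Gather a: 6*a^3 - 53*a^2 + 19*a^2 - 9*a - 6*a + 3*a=6*a^3 - 34*a^2 - 12*a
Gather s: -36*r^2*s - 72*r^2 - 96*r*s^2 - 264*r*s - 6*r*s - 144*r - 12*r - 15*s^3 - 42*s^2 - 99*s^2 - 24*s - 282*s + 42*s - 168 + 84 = -72*r^2 - 156*r - 15*s^3 + s^2*(-96*r - 141) + s*(-36*r^2 - 270*r - 264) - 84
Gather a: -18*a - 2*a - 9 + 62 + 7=60 - 20*a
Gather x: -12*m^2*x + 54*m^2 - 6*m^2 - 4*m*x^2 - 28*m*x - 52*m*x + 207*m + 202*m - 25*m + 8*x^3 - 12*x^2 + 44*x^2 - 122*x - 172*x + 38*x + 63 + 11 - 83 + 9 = 48*m^2 + 384*m + 8*x^3 + x^2*(32 - 4*m) + x*(-12*m^2 - 80*m - 256)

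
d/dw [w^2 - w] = 2*w - 1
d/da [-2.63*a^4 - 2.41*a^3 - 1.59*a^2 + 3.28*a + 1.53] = -10.52*a^3 - 7.23*a^2 - 3.18*a + 3.28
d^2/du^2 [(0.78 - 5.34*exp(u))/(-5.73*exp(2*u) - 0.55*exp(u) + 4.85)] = (175.327686*exp(4*u) - 119.267658*exp(3*u) + 883.03311*exp(2*u) - 72.69786*exp(u) + 123.5295)*exp(u)/(188.132517*exp(6*u) + 54.174285*exp(5*u) - 472.51872*exp(4*u) - 91.542275*exp(3*u) + 399.9504*exp(2*u) + 38.812125*exp(u) - 114.084125)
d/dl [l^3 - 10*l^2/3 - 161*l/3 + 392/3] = 3*l^2 - 20*l/3 - 161/3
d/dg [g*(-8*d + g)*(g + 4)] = -16*d*g - 32*d + 3*g^2 + 8*g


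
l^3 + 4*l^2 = l^2*(l + 4)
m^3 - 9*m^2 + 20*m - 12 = (m - 6)*(m - 2)*(m - 1)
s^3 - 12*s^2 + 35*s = s*(s - 7)*(s - 5)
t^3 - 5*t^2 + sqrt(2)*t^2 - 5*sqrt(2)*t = t*(t - 5)*(t + sqrt(2))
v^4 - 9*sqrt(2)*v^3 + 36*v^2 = v^2*(v - 6*sqrt(2))*(v - 3*sqrt(2))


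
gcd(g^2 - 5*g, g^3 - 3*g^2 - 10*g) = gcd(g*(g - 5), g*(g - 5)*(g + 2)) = g^2 - 5*g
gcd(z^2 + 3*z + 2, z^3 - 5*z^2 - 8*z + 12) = z + 2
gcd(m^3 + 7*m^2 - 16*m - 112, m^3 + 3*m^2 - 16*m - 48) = m^2 - 16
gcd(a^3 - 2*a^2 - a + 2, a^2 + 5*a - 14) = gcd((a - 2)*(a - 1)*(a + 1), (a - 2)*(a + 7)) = a - 2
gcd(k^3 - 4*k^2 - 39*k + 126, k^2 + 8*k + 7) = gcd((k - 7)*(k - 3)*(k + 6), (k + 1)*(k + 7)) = 1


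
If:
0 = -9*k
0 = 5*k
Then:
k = 0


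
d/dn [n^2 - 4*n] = 2*n - 4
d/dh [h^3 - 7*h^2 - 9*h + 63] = 3*h^2 - 14*h - 9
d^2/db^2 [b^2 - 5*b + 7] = 2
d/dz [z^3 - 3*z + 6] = 3*z^2 - 3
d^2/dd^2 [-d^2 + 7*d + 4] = -2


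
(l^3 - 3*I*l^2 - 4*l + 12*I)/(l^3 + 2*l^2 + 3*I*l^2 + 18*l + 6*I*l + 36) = (l - 2)/(l + 6*I)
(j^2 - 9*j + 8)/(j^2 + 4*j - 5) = (j - 8)/(j + 5)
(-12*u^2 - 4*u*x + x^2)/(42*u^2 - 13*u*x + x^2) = (2*u + x)/(-7*u + x)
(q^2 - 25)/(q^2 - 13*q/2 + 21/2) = 2*(q^2 - 25)/(2*q^2 - 13*q + 21)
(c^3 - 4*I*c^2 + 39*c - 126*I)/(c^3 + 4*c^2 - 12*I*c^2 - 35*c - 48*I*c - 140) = (c^2 + 3*I*c + 18)/(c^2 + c*(4 - 5*I) - 20*I)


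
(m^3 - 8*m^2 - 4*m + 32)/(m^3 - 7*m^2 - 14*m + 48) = (m + 2)/(m + 3)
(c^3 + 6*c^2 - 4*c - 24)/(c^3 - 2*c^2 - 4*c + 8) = (c + 6)/(c - 2)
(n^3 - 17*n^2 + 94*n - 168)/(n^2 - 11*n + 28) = n - 6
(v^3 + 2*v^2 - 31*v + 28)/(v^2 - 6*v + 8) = (v^2 + 6*v - 7)/(v - 2)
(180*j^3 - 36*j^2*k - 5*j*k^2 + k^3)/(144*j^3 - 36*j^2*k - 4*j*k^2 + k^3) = (5*j - k)/(4*j - k)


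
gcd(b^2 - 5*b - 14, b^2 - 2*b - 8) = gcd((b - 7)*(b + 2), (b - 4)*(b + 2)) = b + 2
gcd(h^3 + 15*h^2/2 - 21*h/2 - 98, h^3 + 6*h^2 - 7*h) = h + 7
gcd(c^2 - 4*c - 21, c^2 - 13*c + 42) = c - 7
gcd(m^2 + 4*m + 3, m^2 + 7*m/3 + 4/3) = m + 1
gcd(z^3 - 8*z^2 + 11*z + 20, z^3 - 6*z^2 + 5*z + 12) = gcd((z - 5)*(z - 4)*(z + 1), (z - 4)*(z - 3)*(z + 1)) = z^2 - 3*z - 4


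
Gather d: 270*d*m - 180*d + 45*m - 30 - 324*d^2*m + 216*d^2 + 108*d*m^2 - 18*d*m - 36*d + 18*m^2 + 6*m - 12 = d^2*(216 - 324*m) + d*(108*m^2 + 252*m - 216) + 18*m^2 + 51*m - 42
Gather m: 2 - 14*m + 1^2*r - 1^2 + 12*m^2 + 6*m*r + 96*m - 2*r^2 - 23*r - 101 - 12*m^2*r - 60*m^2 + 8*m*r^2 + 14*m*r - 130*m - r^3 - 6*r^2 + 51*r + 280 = m^2*(-12*r - 48) + m*(8*r^2 + 20*r - 48) - r^3 - 8*r^2 + 29*r + 180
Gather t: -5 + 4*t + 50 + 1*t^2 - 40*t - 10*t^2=-9*t^2 - 36*t + 45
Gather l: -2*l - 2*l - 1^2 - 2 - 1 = -4*l - 4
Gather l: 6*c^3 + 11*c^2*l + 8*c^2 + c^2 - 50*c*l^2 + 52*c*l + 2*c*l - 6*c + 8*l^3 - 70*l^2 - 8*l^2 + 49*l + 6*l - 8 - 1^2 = 6*c^3 + 9*c^2 - 6*c + 8*l^3 + l^2*(-50*c - 78) + l*(11*c^2 + 54*c + 55) - 9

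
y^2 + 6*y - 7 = (y - 1)*(y + 7)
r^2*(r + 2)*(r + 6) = r^4 + 8*r^3 + 12*r^2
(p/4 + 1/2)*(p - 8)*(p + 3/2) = p^3/4 - 9*p^2/8 - 25*p/4 - 6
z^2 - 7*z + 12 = (z - 4)*(z - 3)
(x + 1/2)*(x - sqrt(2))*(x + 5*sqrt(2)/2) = x^3 + x^2/2 + 3*sqrt(2)*x^2/2 - 5*x + 3*sqrt(2)*x/4 - 5/2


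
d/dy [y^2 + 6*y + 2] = 2*y + 6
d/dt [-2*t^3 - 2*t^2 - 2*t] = -6*t^2 - 4*t - 2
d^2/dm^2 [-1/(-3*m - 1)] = 18/(3*m + 1)^3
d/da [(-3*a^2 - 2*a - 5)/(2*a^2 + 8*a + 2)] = (-5*a^2 + 2*a + 9)/(a^4 + 8*a^3 + 18*a^2 + 8*a + 1)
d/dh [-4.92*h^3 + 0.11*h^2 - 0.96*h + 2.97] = -14.76*h^2 + 0.22*h - 0.96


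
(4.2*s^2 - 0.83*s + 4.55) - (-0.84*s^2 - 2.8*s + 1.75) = 5.04*s^2 + 1.97*s + 2.8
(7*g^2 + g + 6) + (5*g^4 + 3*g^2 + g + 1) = 5*g^4 + 10*g^2 + 2*g + 7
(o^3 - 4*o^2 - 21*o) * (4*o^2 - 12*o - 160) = 4*o^5 - 28*o^4 - 196*o^3 + 892*o^2 + 3360*o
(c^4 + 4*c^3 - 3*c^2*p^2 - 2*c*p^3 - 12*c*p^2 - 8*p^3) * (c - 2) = c^5 + 2*c^4 - 3*c^3*p^2 - 8*c^3 - 2*c^2*p^3 - 6*c^2*p^2 - 4*c*p^3 + 24*c*p^2 + 16*p^3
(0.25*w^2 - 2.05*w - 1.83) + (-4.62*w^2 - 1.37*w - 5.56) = -4.37*w^2 - 3.42*w - 7.39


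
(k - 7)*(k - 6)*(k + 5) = k^3 - 8*k^2 - 23*k + 210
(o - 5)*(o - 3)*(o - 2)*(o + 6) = o^4 - 4*o^3 - 29*o^2 + 156*o - 180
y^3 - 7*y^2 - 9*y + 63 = (y - 7)*(y - 3)*(y + 3)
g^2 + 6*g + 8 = (g + 2)*(g + 4)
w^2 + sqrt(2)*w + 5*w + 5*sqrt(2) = (w + 5)*(w + sqrt(2))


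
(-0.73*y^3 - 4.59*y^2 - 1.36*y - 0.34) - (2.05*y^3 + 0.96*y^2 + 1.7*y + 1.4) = -2.78*y^3 - 5.55*y^2 - 3.06*y - 1.74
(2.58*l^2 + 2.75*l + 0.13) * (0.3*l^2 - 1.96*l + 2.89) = 0.774*l^4 - 4.2318*l^3 + 2.1052*l^2 + 7.6927*l + 0.3757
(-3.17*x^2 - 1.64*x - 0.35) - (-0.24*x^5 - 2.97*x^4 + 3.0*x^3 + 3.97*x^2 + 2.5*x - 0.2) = 0.24*x^5 + 2.97*x^4 - 3.0*x^3 - 7.14*x^2 - 4.14*x - 0.15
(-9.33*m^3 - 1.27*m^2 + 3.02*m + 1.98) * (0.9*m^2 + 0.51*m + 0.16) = -8.397*m^5 - 5.9013*m^4 + 0.5775*m^3 + 3.119*m^2 + 1.493*m + 0.3168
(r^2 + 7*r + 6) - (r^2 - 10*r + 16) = 17*r - 10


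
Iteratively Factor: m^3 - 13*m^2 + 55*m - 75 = (m - 3)*(m^2 - 10*m + 25) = (m - 5)*(m - 3)*(m - 5)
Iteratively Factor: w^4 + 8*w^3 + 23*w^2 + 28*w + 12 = (w + 2)*(w^3 + 6*w^2 + 11*w + 6) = (w + 2)^2*(w^2 + 4*w + 3) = (w + 2)^2*(w + 3)*(w + 1)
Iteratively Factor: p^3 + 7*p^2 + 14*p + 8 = (p + 1)*(p^2 + 6*p + 8) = (p + 1)*(p + 2)*(p + 4)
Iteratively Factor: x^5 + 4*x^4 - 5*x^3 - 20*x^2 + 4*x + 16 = (x - 1)*(x^4 + 5*x^3 - 20*x - 16) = (x - 1)*(x + 1)*(x^3 + 4*x^2 - 4*x - 16) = (x - 1)*(x + 1)*(x + 2)*(x^2 + 2*x - 8) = (x - 1)*(x + 1)*(x + 2)*(x + 4)*(x - 2)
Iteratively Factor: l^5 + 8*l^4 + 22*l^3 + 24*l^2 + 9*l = (l + 1)*(l^4 + 7*l^3 + 15*l^2 + 9*l) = (l + 1)*(l + 3)*(l^3 + 4*l^2 + 3*l) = (l + 1)*(l + 3)^2*(l^2 + l) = l*(l + 1)*(l + 3)^2*(l + 1)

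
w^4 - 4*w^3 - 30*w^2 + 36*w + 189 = (w - 7)*(w - 3)*(w + 3)^2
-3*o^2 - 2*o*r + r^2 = (-3*o + r)*(o + r)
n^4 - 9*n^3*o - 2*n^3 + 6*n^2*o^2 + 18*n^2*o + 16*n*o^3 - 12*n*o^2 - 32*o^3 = (n - 2)*(n - 8*o)*(n - 2*o)*(n + o)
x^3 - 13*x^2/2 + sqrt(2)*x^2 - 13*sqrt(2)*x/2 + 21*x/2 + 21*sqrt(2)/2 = (x - 7/2)*(x - 3)*(x + sqrt(2))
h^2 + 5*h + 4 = (h + 1)*(h + 4)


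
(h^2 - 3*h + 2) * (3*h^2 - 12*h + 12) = 3*h^4 - 21*h^3 + 54*h^2 - 60*h + 24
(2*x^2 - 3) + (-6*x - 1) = 2*x^2 - 6*x - 4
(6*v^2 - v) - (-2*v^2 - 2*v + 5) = 8*v^2 + v - 5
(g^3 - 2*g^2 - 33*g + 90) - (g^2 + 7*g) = g^3 - 3*g^2 - 40*g + 90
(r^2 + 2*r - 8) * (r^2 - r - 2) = r^4 + r^3 - 12*r^2 + 4*r + 16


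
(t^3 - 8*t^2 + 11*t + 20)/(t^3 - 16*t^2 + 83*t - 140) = (t + 1)/(t - 7)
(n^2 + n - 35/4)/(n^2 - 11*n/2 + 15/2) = (n + 7/2)/(n - 3)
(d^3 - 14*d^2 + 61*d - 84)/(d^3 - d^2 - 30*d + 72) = (d - 7)/(d + 6)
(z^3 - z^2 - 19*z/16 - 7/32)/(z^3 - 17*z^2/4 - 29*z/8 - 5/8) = (z - 7/4)/(z - 5)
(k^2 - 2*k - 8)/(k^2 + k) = (k^2 - 2*k - 8)/(k*(k + 1))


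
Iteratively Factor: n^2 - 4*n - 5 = (n - 5)*(n + 1)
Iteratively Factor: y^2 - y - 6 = (y - 3)*(y + 2)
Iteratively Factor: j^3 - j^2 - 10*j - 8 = (j - 4)*(j^2 + 3*j + 2) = (j - 4)*(j + 2)*(j + 1)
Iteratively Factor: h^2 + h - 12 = (h + 4)*(h - 3)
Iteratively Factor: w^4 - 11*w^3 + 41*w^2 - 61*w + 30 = (w - 3)*(w^3 - 8*w^2 + 17*w - 10) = (w - 5)*(w - 3)*(w^2 - 3*w + 2) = (w - 5)*(w - 3)*(w - 1)*(w - 2)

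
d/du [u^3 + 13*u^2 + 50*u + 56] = 3*u^2 + 26*u + 50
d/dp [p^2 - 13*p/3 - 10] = 2*p - 13/3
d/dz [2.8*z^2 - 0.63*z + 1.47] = 5.6*z - 0.63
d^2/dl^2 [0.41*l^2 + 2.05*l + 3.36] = 0.820000000000000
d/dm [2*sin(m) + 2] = 2*cos(m)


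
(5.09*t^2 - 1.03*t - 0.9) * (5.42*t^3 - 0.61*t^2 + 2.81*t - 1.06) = 27.5878*t^5 - 8.6875*t^4 + 10.0532*t^3 - 7.7407*t^2 - 1.4372*t + 0.954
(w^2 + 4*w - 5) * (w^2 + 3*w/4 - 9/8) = w^4 + 19*w^3/4 - 25*w^2/8 - 33*w/4 + 45/8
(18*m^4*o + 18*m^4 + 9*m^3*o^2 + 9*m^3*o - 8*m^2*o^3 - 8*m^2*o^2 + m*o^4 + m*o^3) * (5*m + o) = 90*m^5*o + 90*m^5 + 63*m^4*o^2 + 63*m^4*o - 31*m^3*o^3 - 31*m^3*o^2 - 3*m^2*o^4 - 3*m^2*o^3 + m*o^5 + m*o^4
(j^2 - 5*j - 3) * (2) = 2*j^2 - 10*j - 6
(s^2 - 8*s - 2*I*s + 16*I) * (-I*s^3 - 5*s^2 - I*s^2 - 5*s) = -I*s^5 - 7*s^4 + 7*I*s^4 + 49*s^3 + 18*I*s^3 + 56*s^2 - 70*I*s^2 - 80*I*s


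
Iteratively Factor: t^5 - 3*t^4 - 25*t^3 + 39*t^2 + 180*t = (t + 3)*(t^4 - 6*t^3 - 7*t^2 + 60*t) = (t - 4)*(t + 3)*(t^3 - 2*t^2 - 15*t) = t*(t - 4)*(t + 3)*(t^2 - 2*t - 15) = t*(t - 5)*(t - 4)*(t + 3)*(t + 3)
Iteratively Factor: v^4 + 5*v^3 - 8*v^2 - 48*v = (v)*(v^3 + 5*v^2 - 8*v - 48) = v*(v + 4)*(v^2 + v - 12) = v*(v - 3)*(v + 4)*(v + 4)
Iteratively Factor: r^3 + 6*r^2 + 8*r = (r + 4)*(r^2 + 2*r) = (r + 2)*(r + 4)*(r)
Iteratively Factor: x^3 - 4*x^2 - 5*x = (x + 1)*(x^2 - 5*x) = (x - 5)*(x + 1)*(x)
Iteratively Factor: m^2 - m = (m)*(m - 1)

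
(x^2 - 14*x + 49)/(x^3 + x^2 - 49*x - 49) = (x - 7)/(x^2 + 8*x + 7)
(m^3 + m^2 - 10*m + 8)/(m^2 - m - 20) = (m^2 - 3*m + 2)/(m - 5)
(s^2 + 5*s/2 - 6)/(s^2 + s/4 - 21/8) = 4*(s + 4)/(4*s + 7)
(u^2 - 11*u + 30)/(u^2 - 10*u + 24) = (u - 5)/(u - 4)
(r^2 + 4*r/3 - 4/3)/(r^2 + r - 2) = (r - 2/3)/(r - 1)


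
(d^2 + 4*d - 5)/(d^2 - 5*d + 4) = (d + 5)/(d - 4)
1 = 1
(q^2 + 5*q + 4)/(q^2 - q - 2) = (q + 4)/(q - 2)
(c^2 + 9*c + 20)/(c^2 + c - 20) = (c + 4)/(c - 4)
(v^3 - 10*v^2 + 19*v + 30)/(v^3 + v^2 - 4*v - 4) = (v^2 - 11*v + 30)/(v^2 - 4)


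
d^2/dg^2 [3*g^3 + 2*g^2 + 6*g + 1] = 18*g + 4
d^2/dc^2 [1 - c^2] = -2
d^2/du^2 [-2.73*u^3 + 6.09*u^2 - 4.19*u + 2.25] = 12.18 - 16.38*u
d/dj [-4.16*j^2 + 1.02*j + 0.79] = 1.02 - 8.32*j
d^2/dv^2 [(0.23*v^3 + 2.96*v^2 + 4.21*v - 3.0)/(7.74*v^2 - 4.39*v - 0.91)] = (1.4210854715202e-14*v^5 - 2.27373675443232e-13*v^4 + 717.680434*v^3 - 947.733054*v^2 + 790.673862*v - 186.627706)/(463.684824*v^6 - 788.983092*v^5 + 283.950414*v^4 + 100.918637*v^3 - 33.384351*v^2 - 10.906077*v - 0.753571)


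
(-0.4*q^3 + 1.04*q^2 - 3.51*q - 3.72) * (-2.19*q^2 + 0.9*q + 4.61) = 0.876*q^5 - 2.6376*q^4 + 6.7789*q^3 + 9.7822*q^2 - 19.5291*q - 17.1492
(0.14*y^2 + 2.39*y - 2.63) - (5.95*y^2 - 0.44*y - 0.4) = -5.81*y^2 + 2.83*y - 2.23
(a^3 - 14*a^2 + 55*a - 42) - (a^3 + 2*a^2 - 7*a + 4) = -16*a^2 + 62*a - 46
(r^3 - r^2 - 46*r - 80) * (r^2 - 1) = r^5 - r^4 - 47*r^3 - 79*r^2 + 46*r + 80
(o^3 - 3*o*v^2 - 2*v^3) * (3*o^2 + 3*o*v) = 3*o^5 + 3*o^4*v - 9*o^3*v^2 - 15*o^2*v^3 - 6*o*v^4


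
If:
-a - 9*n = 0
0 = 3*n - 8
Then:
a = -24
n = 8/3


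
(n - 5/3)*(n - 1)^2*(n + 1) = n^4 - 8*n^3/3 + 2*n^2/3 + 8*n/3 - 5/3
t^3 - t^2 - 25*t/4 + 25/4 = (t - 5/2)*(t - 1)*(t + 5/2)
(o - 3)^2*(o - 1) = o^3 - 7*o^2 + 15*o - 9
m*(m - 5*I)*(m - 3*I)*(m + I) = m^4 - 7*I*m^3 - 7*m^2 - 15*I*m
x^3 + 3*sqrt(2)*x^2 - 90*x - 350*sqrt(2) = (x - 7*sqrt(2))*(x + 5*sqrt(2))^2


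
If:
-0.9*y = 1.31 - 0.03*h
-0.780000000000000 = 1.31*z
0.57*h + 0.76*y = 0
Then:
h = 1.86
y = -1.39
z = -0.60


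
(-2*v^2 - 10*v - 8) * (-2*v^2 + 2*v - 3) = 4*v^4 + 16*v^3 + 2*v^2 + 14*v + 24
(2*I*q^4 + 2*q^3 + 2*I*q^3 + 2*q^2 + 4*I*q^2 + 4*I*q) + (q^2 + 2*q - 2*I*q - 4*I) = 2*I*q^4 + 2*q^3 + 2*I*q^3 + 3*q^2 + 4*I*q^2 + 2*q + 2*I*q - 4*I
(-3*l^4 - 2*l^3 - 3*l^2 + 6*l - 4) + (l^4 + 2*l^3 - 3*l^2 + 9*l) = -2*l^4 - 6*l^2 + 15*l - 4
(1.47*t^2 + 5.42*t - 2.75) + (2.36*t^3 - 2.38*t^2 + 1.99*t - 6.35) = 2.36*t^3 - 0.91*t^2 + 7.41*t - 9.1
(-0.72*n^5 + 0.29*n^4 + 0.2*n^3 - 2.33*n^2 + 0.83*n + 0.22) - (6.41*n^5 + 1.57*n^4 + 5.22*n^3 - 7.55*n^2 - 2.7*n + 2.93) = -7.13*n^5 - 1.28*n^4 - 5.02*n^3 + 5.22*n^2 + 3.53*n - 2.71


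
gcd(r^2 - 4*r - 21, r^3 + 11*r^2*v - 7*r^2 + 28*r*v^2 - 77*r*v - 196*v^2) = r - 7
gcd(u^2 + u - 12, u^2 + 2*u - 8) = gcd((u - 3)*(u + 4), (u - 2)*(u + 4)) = u + 4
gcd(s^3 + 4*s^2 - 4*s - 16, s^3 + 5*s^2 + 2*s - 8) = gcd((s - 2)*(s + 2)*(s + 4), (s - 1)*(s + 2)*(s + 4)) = s^2 + 6*s + 8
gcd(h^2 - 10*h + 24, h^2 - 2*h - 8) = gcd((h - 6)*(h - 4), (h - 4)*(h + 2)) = h - 4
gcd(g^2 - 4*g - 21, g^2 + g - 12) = 1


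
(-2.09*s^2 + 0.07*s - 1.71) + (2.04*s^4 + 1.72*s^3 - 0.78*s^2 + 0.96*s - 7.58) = 2.04*s^4 + 1.72*s^3 - 2.87*s^2 + 1.03*s - 9.29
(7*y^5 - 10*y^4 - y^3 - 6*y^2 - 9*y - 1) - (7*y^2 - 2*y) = 7*y^5 - 10*y^4 - y^3 - 13*y^2 - 7*y - 1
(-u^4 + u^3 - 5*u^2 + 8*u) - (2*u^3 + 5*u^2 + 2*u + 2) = -u^4 - u^3 - 10*u^2 + 6*u - 2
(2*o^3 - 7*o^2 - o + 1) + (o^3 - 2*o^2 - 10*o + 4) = 3*o^3 - 9*o^2 - 11*o + 5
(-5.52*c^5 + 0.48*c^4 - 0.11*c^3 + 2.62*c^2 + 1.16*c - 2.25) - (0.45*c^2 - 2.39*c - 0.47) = -5.52*c^5 + 0.48*c^4 - 0.11*c^3 + 2.17*c^2 + 3.55*c - 1.78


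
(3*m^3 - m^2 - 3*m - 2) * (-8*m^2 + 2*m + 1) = -24*m^5 + 14*m^4 + 25*m^3 + 9*m^2 - 7*m - 2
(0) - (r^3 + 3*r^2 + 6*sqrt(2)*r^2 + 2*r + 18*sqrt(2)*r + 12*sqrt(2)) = -r^3 - 6*sqrt(2)*r^2 - 3*r^2 - 18*sqrt(2)*r - 2*r - 12*sqrt(2)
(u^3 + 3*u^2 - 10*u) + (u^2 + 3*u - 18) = u^3 + 4*u^2 - 7*u - 18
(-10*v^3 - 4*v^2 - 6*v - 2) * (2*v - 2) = -20*v^4 + 12*v^3 - 4*v^2 + 8*v + 4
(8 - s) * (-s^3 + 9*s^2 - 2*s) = s^4 - 17*s^3 + 74*s^2 - 16*s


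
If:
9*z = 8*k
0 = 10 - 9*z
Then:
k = 5/4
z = 10/9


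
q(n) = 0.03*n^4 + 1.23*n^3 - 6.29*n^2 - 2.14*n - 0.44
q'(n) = 0.12*n^3 + 3.69*n^2 - 12.58*n - 2.14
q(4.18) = -20.30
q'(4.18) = 18.51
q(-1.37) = -12.37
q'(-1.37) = 21.71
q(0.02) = -0.49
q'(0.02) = -2.39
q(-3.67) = -132.66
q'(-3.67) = 87.80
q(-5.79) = -403.95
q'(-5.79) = 171.11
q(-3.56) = -123.22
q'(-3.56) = 84.00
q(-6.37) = -510.57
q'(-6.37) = 196.71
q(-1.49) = -15.14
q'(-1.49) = 24.40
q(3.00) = -27.83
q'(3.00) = -3.43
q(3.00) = -27.83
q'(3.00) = -3.43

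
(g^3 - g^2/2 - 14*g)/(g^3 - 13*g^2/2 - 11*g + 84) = g/(g - 6)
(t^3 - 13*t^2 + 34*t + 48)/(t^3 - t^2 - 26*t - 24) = (t - 8)/(t + 4)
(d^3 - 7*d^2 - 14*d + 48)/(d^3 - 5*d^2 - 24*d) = (d - 2)/d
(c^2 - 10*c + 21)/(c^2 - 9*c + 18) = (c - 7)/(c - 6)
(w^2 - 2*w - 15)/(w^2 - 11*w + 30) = (w + 3)/(w - 6)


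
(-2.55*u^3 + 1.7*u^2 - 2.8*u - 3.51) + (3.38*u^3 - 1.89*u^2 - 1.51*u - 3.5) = 0.83*u^3 - 0.19*u^2 - 4.31*u - 7.01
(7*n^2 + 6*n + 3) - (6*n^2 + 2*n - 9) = n^2 + 4*n + 12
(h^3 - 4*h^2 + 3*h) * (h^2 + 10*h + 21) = h^5 + 6*h^4 - 16*h^3 - 54*h^2 + 63*h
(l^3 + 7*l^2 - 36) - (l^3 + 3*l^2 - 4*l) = 4*l^2 + 4*l - 36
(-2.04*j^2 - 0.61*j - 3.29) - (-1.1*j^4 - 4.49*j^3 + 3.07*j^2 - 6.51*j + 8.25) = 1.1*j^4 + 4.49*j^3 - 5.11*j^2 + 5.9*j - 11.54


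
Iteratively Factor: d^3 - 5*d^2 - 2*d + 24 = (d + 2)*(d^2 - 7*d + 12) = (d - 3)*(d + 2)*(d - 4)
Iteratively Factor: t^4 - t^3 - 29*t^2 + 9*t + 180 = (t - 5)*(t^3 + 4*t^2 - 9*t - 36) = (t - 5)*(t - 3)*(t^2 + 7*t + 12) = (t - 5)*(t - 3)*(t + 3)*(t + 4)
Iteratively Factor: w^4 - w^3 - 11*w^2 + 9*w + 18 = (w + 1)*(w^3 - 2*w^2 - 9*w + 18) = (w - 3)*(w + 1)*(w^2 + w - 6) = (w - 3)*(w + 1)*(w + 3)*(w - 2)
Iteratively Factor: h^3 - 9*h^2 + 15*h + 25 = (h - 5)*(h^2 - 4*h - 5) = (h - 5)^2*(h + 1)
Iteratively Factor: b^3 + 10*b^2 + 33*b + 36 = (b + 4)*(b^2 + 6*b + 9) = (b + 3)*(b + 4)*(b + 3)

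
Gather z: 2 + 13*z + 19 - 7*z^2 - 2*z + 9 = -7*z^2 + 11*z + 30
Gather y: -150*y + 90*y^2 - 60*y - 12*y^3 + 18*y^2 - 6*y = -12*y^3 + 108*y^2 - 216*y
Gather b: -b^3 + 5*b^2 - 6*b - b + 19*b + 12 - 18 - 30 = -b^3 + 5*b^2 + 12*b - 36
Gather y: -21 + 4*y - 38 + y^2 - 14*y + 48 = y^2 - 10*y - 11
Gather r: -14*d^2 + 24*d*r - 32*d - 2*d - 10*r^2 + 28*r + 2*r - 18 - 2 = -14*d^2 - 34*d - 10*r^2 + r*(24*d + 30) - 20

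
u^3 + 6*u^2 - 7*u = u*(u - 1)*(u + 7)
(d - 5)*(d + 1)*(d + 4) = d^3 - 21*d - 20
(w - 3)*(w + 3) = w^2 - 9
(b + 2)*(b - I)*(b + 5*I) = b^3 + 2*b^2 + 4*I*b^2 + 5*b + 8*I*b + 10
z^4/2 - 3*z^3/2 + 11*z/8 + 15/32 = (z/2 + 1/4)*(z - 5/2)*(z - 3/2)*(z + 1/2)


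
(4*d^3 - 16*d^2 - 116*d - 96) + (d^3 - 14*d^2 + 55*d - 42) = 5*d^3 - 30*d^2 - 61*d - 138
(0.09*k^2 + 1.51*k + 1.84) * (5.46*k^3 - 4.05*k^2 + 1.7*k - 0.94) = 0.4914*k^5 + 7.8801*k^4 + 4.0839*k^3 - 4.9696*k^2 + 1.7086*k - 1.7296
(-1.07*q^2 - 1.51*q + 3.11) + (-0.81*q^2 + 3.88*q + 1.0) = -1.88*q^2 + 2.37*q + 4.11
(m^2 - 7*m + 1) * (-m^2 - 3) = -m^4 + 7*m^3 - 4*m^2 + 21*m - 3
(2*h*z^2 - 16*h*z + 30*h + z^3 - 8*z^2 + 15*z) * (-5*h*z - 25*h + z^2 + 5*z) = -10*h^2*z^3 + 30*h^2*z^2 + 250*h^2*z - 750*h^2 - 3*h*z^4 + 9*h*z^3 + 75*h*z^2 - 225*h*z + z^5 - 3*z^4 - 25*z^3 + 75*z^2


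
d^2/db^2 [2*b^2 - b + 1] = 4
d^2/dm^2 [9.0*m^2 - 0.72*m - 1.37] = 18.0000000000000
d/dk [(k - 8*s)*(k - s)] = 2*k - 9*s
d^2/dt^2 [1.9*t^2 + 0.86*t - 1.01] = 3.80000000000000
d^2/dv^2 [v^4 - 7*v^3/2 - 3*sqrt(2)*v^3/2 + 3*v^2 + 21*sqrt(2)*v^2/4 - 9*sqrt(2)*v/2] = 12*v^2 - 21*v - 9*sqrt(2)*v + 6 + 21*sqrt(2)/2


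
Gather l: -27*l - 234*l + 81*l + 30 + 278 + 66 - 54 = 320 - 180*l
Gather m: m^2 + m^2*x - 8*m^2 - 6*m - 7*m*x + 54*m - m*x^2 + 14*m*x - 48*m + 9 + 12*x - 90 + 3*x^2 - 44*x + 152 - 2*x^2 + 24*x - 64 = m^2*(x - 7) + m*(-x^2 + 7*x) + x^2 - 8*x + 7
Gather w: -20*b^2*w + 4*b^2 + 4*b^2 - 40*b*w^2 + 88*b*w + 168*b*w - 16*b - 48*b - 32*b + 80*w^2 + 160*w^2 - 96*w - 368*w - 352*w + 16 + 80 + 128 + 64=8*b^2 - 96*b + w^2*(240 - 40*b) + w*(-20*b^2 + 256*b - 816) + 288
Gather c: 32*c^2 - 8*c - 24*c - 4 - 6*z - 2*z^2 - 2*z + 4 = 32*c^2 - 32*c - 2*z^2 - 8*z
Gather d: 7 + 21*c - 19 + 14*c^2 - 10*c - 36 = 14*c^2 + 11*c - 48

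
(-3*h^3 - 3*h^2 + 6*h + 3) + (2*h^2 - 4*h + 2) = -3*h^3 - h^2 + 2*h + 5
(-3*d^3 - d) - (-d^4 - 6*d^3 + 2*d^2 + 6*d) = d^4 + 3*d^3 - 2*d^2 - 7*d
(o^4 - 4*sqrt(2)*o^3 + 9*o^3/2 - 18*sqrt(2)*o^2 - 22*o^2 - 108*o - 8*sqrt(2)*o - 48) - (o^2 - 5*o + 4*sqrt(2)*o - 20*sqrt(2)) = o^4 - 4*sqrt(2)*o^3 + 9*o^3/2 - 18*sqrt(2)*o^2 - 23*o^2 - 103*o - 12*sqrt(2)*o - 48 + 20*sqrt(2)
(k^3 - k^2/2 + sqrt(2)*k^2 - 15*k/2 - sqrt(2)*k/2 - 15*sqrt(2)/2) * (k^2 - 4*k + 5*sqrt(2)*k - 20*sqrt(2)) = k^5 - 9*k^4/2 + 6*sqrt(2)*k^4 - 27*sqrt(2)*k^3 + 9*k^3/2 - 33*sqrt(2)*k^2 - 15*k^2 - 55*k + 180*sqrt(2)*k + 300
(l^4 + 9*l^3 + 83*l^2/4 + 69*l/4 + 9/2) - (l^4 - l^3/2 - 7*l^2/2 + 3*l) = 19*l^3/2 + 97*l^2/4 + 57*l/4 + 9/2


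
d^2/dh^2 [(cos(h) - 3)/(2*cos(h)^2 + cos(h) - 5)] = (-36*sin(h)^4*cos(h) + 50*sin(h)^4 - 146*sin(h)^2 - 19*cos(h)/2 - 33*cos(3*h)/2 + 2*cos(5*h) + 40)/(-2*sin(h)^2 + cos(h) - 3)^3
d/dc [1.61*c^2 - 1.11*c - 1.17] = 3.22*c - 1.11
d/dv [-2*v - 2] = -2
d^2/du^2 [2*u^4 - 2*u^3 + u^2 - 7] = 24*u^2 - 12*u + 2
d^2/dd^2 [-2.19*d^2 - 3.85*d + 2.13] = -4.38000000000000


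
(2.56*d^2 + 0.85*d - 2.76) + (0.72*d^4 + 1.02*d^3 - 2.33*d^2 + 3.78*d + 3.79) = 0.72*d^4 + 1.02*d^3 + 0.23*d^2 + 4.63*d + 1.03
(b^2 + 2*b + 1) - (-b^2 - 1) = 2*b^2 + 2*b + 2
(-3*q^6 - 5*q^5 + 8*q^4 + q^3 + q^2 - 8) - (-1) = -3*q^6 - 5*q^5 + 8*q^4 + q^3 + q^2 - 7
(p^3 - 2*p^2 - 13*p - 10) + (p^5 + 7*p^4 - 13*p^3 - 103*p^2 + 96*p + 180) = p^5 + 7*p^4 - 12*p^3 - 105*p^2 + 83*p + 170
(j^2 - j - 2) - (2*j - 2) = j^2 - 3*j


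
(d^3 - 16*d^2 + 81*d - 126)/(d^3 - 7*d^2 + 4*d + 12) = (d^2 - 10*d + 21)/(d^2 - d - 2)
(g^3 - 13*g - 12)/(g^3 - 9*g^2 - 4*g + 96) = (g + 1)/(g - 8)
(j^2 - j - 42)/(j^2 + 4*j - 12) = (j - 7)/(j - 2)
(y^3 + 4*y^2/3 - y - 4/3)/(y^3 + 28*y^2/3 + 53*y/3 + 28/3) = (y - 1)/(y + 7)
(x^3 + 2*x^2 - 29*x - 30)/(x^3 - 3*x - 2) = (x^2 + x - 30)/(x^2 - x - 2)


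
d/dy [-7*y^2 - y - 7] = -14*y - 1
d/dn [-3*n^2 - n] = -6*n - 1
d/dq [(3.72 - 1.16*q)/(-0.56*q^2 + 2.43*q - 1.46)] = (-0.6496*q^2 + 4.1664*q - 7.346)/(0.3136*q^4 - 2.7216*q^3 + 7.5401*q^2 - 7.0956*q + 2.1316)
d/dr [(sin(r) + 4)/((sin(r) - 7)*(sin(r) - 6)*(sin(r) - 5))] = 2*(-sin(r)^3 + 3*sin(r)^2 + 72*sin(r) - 319)*cos(r)/((sin(r) - 7)^2*(sin(r) - 6)^2*(sin(r) - 5)^2)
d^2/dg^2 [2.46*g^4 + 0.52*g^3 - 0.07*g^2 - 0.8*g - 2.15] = 29.52*g^2 + 3.12*g - 0.14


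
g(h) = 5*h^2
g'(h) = 10*h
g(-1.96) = 19.21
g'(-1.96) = -19.60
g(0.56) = 1.57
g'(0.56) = 5.60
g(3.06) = 46.82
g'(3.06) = 30.60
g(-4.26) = 90.74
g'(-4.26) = -42.60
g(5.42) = 146.88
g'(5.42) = 54.20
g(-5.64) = 159.05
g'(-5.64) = -56.40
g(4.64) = 107.65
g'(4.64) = 46.40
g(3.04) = 46.21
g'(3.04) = 30.40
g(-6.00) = 180.00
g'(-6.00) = -60.00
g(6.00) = 180.00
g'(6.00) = 60.00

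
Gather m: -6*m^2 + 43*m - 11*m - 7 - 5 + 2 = -6*m^2 + 32*m - 10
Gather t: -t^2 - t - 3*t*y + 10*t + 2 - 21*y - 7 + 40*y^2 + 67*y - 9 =-t^2 + t*(9 - 3*y) + 40*y^2 + 46*y - 14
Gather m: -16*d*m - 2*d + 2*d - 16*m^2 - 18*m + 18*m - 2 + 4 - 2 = -16*d*m - 16*m^2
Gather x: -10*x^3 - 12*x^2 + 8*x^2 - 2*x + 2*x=-10*x^3 - 4*x^2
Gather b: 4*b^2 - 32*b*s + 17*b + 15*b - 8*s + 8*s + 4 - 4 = 4*b^2 + b*(32 - 32*s)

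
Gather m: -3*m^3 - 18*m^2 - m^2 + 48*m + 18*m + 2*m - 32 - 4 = -3*m^3 - 19*m^2 + 68*m - 36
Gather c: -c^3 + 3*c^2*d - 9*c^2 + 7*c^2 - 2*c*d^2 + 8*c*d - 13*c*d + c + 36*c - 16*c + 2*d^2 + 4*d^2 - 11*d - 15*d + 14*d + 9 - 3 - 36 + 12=-c^3 + c^2*(3*d - 2) + c*(-2*d^2 - 5*d + 21) + 6*d^2 - 12*d - 18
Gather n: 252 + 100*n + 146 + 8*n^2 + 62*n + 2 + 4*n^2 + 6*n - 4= 12*n^2 + 168*n + 396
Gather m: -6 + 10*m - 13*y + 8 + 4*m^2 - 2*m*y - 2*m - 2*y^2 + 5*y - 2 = 4*m^2 + m*(8 - 2*y) - 2*y^2 - 8*y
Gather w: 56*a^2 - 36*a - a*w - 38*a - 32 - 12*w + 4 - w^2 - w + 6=56*a^2 - 74*a - w^2 + w*(-a - 13) - 22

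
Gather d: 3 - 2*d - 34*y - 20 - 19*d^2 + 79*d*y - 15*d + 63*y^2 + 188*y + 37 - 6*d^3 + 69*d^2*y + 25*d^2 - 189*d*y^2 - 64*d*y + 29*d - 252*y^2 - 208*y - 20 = -6*d^3 + d^2*(69*y + 6) + d*(-189*y^2 + 15*y + 12) - 189*y^2 - 54*y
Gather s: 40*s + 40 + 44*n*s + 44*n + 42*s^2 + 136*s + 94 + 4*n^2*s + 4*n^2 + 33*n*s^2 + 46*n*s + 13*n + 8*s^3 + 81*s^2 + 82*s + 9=4*n^2 + 57*n + 8*s^3 + s^2*(33*n + 123) + s*(4*n^2 + 90*n + 258) + 143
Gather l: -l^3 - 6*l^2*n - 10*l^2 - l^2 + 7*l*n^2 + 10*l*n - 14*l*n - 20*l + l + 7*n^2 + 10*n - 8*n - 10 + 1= -l^3 + l^2*(-6*n - 11) + l*(7*n^2 - 4*n - 19) + 7*n^2 + 2*n - 9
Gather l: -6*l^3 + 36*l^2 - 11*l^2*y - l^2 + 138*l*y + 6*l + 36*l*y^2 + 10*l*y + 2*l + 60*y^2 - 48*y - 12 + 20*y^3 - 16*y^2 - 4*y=-6*l^3 + l^2*(35 - 11*y) + l*(36*y^2 + 148*y + 8) + 20*y^3 + 44*y^2 - 52*y - 12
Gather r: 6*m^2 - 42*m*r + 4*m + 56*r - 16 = 6*m^2 + 4*m + r*(56 - 42*m) - 16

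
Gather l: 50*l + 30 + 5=50*l + 35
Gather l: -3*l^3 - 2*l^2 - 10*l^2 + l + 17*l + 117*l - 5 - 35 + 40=-3*l^3 - 12*l^2 + 135*l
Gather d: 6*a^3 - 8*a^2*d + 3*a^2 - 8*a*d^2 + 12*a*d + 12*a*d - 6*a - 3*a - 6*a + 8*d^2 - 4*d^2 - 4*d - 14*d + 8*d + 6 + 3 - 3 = 6*a^3 + 3*a^2 - 15*a + d^2*(4 - 8*a) + d*(-8*a^2 + 24*a - 10) + 6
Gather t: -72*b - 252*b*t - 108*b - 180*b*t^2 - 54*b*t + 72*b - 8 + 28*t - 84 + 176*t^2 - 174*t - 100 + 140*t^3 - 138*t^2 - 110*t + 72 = -108*b + 140*t^3 + t^2*(38 - 180*b) + t*(-306*b - 256) - 120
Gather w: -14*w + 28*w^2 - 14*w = 28*w^2 - 28*w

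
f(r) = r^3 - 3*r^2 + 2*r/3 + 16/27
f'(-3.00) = 45.67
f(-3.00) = -55.41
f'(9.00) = 189.67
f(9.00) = 492.59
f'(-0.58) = 5.16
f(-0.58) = -1.00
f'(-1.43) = 15.38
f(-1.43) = -9.42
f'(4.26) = 29.55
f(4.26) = 26.30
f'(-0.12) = 1.43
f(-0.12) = 0.47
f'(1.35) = -1.97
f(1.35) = -1.51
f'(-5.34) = 118.25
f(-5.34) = -240.79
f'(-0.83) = 7.71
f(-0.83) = -2.60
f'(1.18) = -2.24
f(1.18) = -1.15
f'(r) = 3*r^2 - 6*r + 2/3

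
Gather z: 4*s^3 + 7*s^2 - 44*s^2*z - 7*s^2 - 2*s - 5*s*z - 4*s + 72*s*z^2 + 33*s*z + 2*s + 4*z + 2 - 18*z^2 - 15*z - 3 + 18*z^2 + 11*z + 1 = 4*s^3 + 72*s*z^2 - 4*s + z*(-44*s^2 + 28*s)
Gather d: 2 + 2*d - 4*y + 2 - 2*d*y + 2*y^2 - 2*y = d*(2 - 2*y) + 2*y^2 - 6*y + 4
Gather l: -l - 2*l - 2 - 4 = -3*l - 6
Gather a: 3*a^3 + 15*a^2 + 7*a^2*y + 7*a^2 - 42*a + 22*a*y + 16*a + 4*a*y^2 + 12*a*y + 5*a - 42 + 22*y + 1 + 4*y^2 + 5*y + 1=3*a^3 + a^2*(7*y + 22) + a*(4*y^2 + 34*y - 21) + 4*y^2 + 27*y - 40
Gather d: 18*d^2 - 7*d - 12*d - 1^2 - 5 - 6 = 18*d^2 - 19*d - 12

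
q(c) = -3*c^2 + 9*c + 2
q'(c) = 9 - 6*c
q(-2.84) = -47.76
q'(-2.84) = 26.04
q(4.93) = -26.54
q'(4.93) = -20.58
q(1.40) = 8.72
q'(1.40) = 0.60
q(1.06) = 8.17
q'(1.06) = 2.64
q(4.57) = -19.52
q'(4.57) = -18.42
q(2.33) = 6.68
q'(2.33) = -4.98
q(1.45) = 8.74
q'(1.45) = 0.30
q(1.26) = 8.58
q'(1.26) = 1.44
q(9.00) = -160.00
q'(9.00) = -45.00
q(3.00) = 2.00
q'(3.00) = -9.00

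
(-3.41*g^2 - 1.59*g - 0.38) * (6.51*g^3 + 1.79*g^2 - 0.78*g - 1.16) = -22.1991*g^5 - 16.4548*g^4 - 2.6601*g^3 + 4.5156*g^2 + 2.1408*g + 0.4408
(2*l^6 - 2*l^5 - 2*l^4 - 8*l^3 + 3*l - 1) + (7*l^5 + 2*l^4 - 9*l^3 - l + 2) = 2*l^6 + 5*l^5 - 17*l^3 + 2*l + 1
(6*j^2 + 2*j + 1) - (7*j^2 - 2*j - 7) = -j^2 + 4*j + 8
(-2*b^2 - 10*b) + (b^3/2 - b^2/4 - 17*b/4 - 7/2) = b^3/2 - 9*b^2/4 - 57*b/4 - 7/2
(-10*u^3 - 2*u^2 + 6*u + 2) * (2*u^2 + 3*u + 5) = -20*u^5 - 34*u^4 - 44*u^3 + 12*u^2 + 36*u + 10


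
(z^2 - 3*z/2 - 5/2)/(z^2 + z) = (z - 5/2)/z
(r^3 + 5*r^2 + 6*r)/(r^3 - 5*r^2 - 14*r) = (r + 3)/(r - 7)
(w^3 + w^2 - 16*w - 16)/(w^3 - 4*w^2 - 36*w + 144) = (w^2 + 5*w + 4)/(w^2 - 36)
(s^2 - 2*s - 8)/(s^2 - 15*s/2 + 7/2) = 2*(s^2 - 2*s - 8)/(2*s^2 - 15*s + 7)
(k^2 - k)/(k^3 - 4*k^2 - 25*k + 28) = k/(k^2 - 3*k - 28)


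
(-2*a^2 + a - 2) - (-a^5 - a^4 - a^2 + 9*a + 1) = a^5 + a^4 - a^2 - 8*a - 3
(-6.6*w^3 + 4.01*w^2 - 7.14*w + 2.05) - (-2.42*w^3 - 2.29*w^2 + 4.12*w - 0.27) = -4.18*w^3 + 6.3*w^2 - 11.26*w + 2.32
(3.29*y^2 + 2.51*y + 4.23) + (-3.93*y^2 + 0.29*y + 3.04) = -0.64*y^2 + 2.8*y + 7.27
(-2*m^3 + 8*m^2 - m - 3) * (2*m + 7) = -4*m^4 + 2*m^3 + 54*m^2 - 13*m - 21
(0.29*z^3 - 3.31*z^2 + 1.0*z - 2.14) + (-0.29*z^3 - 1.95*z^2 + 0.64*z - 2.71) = -5.26*z^2 + 1.64*z - 4.85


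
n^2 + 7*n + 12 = (n + 3)*(n + 4)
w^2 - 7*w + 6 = (w - 6)*(w - 1)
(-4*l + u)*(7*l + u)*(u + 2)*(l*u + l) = -28*l^3*u^2 - 84*l^3*u - 56*l^3 + 3*l^2*u^3 + 9*l^2*u^2 + 6*l^2*u + l*u^4 + 3*l*u^3 + 2*l*u^2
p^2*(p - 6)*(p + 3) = p^4 - 3*p^3 - 18*p^2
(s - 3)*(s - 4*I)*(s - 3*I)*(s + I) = s^4 - 3*s^3 - 6*I*s^3 - 5*s^2 + 18*I*s^2 + 15*s - 12*I*s + 36*I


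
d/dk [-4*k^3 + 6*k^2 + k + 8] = -12*k^2 + 12*k + 1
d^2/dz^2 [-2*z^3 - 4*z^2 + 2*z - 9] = -12*z - 8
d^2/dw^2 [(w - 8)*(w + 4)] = 2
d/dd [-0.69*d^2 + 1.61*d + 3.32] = 1.61 - 1.38*d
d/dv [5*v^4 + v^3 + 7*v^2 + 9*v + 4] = 20*v^3 + 3*v^2 + 14*v + 9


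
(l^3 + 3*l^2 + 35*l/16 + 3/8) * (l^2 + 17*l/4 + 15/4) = l^5 + 29*l^4/4 + 299*l^3/16 + 1339*l^2/64 + 627*l/64 + 45/32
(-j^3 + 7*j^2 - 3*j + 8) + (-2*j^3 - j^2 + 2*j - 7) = -3*j^3 + 6*j^2 - j + 1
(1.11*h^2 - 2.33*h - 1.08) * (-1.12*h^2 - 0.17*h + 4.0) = -1.2432*h^4 + 2.4209*h^3 + 6.0457*h^2 - 9.1364*h - 4.32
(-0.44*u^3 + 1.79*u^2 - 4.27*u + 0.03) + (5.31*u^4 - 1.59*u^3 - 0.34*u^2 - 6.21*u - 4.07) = 5.31*u^4 - 2.03*u^3 + 1.45*u^2 - 10.48*u - 4.04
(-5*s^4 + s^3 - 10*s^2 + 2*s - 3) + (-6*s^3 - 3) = -5*s^4 - 5*s^3 - 10*s^2 + 2*s - 6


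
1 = 1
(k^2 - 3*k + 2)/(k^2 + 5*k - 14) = (k - 1)/(k + 7)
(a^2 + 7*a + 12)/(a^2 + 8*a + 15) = (a + 4)/(a + 5)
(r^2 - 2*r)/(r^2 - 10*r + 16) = r/(r - 8)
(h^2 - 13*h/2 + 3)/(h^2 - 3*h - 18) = (h - 1/2)/(h + 3)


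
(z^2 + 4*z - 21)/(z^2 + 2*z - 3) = (z^2 + 4*z - 21)/(z^2 + 2*z - 3)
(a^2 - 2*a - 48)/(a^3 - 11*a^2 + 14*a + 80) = (a + 6)/(a^2 - 3*a - 10)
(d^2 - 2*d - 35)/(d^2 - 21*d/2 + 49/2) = 2*(d + 5)/(2*d - 7)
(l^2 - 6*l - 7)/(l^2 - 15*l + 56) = (l + 1)/(l - 8)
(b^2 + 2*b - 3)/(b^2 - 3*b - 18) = (b - 1)/(b - 6)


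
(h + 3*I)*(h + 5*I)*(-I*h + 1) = -I*h^3 + 9*h^2 + 23*I*h - 15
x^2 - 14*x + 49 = (x - 7)^2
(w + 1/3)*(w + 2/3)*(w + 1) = w^3 + 2*w^2 + 11*w/9 + 2/9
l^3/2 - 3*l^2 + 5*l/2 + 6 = (l/2 + 1/2)*(l - 4)*(l - 3)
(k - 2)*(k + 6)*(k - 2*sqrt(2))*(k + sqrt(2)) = k^4 - sqrt(2)*k^3 + 4*k^3 - 16*k^2 - 4*sqrt(2)*k^2 - 16*k + 12*sqrt(2)*k + 48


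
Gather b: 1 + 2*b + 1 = 2*b + 2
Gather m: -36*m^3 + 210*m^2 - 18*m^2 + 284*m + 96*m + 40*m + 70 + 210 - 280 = -36*m^3 + 192*m^2 + 420*m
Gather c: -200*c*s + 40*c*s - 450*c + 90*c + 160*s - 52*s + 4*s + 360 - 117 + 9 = c*(-160*s - 360) + 112*s + 252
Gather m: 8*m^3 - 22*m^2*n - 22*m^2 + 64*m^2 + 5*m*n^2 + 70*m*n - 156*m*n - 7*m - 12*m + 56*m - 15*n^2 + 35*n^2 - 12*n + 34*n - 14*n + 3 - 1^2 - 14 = 8*m^3 + m^2*(42 - 22*n) + m*(5*n^2 - 86*n + 37) + 20*n^2 + 8*n - 12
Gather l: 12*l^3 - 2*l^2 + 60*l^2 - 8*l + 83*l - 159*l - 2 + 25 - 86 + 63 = 12*l^3 + 58*l^2 - 84*l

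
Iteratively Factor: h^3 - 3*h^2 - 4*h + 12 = (h - 3)*(h^2 - 4) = (h - 3)*(h + 2)*(h - 2)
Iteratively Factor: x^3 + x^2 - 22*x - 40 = (x - 5)*(x^2 + 6*x + 8) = (x - 5)*(x + 4)*(x + 2)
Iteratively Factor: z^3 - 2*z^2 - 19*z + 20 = (z + 4)*(z^2 - 6*z + 5) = (z - 5)*(z + 4)*(z - 1)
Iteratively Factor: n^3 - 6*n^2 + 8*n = (n - 4)*(n^2 - 2*n) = n*(n - 4)*(n - 2)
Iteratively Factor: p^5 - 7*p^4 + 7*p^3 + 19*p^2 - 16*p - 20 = (p - 2)*(p^4 - 5*p^3 - 3*p^2 + 13*p + 10) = (p - 2)*(p + 1)*(p^3 - 6*p^2 + 3*p + 10) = (p - 2)^2*(p + 1)*(p^2 - 4*p - 5) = (p - 2)^2*(p + 1)^2*(p - 5)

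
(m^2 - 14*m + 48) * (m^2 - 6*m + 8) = m^4 - 20*m^3 + 140*m^2 - 400*m + 384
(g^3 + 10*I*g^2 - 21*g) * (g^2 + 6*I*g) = g^5 + 16*I*g^4 - 81*g^3 - 126*I*g^2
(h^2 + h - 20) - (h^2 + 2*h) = -h - 20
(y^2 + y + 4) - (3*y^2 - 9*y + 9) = -2*y^2 + 10*y - 5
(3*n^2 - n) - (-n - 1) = 3*n^2 + 1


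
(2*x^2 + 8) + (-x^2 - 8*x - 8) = x^2 - 8*x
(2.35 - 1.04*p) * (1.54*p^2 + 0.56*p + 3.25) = -1.6016*p^3 + 3.0366*p^2 - 2.064*p + 7.6375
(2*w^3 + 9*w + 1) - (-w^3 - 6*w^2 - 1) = 3*w^3 + 6*w^2 + 9*w + 2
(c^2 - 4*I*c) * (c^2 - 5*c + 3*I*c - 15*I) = c^4 - 5*c^3 - I*c^3 + 12*c^2 + 5*I*c^2 - 60*c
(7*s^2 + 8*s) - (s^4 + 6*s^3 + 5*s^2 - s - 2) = -s^4 - 6*s^3 + 2*s^2 + 9*s + 2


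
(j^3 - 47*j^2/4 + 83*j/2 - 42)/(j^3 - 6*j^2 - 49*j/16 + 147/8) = 4*(j - 4)/(4*j + 7)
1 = 1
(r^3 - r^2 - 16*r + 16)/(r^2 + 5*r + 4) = (r^2 - 5*r + 4)/(r + 1)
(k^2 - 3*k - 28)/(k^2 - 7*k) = (k + 4)/k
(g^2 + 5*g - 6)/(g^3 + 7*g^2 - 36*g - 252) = (g - 1)/(g^2 + g - 42)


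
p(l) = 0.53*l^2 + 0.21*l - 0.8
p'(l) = 1.06*l + 0.21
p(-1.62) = 0.25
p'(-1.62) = -1.51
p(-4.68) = 9.83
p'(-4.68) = -4.75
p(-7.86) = 30.29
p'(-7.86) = -8.12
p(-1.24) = -0.25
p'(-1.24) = -1.10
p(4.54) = 11.08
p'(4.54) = 5.02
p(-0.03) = -0.81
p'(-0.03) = 0.18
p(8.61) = 40.30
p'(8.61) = 9.34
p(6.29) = 21.49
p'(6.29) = 6.88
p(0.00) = -0.80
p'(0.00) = 0.21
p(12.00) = 78.04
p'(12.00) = 12.93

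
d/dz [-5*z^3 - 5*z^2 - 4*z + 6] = -15*z^2 - 10*z - 4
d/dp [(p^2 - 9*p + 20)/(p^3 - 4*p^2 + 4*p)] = (-p^3 + 16*p^2 - 60*p + 40)/(p^2*(p^3 - 6*p^2 + 12*p - 8))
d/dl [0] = 0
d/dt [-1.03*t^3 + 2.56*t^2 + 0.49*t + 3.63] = -3.09*t^2 + 5.12*t + 0.49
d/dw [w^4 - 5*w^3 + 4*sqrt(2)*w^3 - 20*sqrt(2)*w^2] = w*(4*w^2 - 15*w + 12*sqrt(2)*w - 40*sqrt(2))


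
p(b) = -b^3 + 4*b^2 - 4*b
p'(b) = -3*b^2 + 8*b - 4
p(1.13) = -0.86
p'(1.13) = 1.21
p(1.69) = -0.16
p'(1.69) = 0.95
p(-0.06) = 0.25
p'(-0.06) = -4.49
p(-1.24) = 13.02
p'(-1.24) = -18.53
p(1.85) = -0.04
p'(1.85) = 0.53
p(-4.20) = 161.45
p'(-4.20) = -90.52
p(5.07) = -47.78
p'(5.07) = -40.55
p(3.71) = -10.85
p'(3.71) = -15.61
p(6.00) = -96.00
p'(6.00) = -64.00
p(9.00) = -441.00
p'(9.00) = -175.00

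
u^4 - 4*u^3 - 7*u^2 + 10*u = u*(u - 5)*(u - 1)*(u + 2)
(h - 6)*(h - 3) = h^2 - 9*h + 18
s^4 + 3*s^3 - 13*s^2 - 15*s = s*(s - 3)*(s + 1)*(s + 5)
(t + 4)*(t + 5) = t^2 + 9*t + 20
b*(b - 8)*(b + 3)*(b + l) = b^4 + b^3*l - 5*b^3 - 5*b^2*l - 24*b^2 - 24*b*l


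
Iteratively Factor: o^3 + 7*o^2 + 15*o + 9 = (o + 3)*(o^2 + 4*o + 3) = (o + 3)^2*(o + 1)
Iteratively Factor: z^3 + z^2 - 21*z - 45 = (z - 5)*(z^2 + 6*z + 9) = (z - 5)*(z + 3)*(z + 3)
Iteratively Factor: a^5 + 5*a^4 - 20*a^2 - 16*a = (a - 2)*(a^4 + 7*a^3 + 14*a^2 + 8*a) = (a - 2)*(a + 1)*(a^3 + 6*a^2 + 8*a) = a*(a - 2)*(a + 1)*(a^2 + 6*a + 8) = a*(a - 2)*(a + 1)*(a + 2)*(a + 4)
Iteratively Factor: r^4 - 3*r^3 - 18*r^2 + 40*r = (r - 5)*(r^3 + 2*r^2 - 8*r) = (r - 5)*(r + 4)*(r^2 - 2*r) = (r - 5)*(r - 2)*(r + 4)*(r)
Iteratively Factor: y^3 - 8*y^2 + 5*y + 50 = (y + 2)*(y^2 - 10*y + 25) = (y - 5)*(y + 2)*(y - 5)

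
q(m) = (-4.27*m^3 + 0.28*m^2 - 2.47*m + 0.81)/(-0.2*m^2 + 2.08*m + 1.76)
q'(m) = (0.4*m - 2.08)*(-4.27*m^3 + 0.28*m^2 - 2.47*m + 0.81)/(-0.2*m^2 + 2.08*m + 1.76)^2 + (-12.81*m^2 + 0.56*m - 2.47)/(-0.2*m^2 + 2.08*m + 1.76)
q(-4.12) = -30.81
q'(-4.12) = 10.52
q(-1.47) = -10.76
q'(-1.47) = 1.31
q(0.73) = -0.79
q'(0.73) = -2.36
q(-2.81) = -18.49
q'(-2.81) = 8.12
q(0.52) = -0.36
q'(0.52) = -1.78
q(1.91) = -6.52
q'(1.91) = -7.90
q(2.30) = -10.09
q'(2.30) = -10.43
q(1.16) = -2.14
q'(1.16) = -4.00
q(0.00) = 0.46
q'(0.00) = -1.95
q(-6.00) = -52.90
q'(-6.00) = 12.83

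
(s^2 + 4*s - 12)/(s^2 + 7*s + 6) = (s - 2)/(s + 1)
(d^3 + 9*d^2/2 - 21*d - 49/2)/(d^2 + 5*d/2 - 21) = (d^2 + 8*d + 7)/(d + 6)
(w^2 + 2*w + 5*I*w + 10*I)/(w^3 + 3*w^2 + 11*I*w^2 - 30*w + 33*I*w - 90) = (w + 2)/(w^2 + w*(3 + 6*I) + 18*I)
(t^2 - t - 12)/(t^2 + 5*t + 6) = (t - 4)/(t + 2)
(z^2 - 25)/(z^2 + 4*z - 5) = (z - 5)/(z - 1)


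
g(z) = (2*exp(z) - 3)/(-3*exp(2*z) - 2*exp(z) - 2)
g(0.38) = 0.01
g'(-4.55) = -0.03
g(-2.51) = 1.30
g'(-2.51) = -0.19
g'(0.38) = -0.27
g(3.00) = -0.03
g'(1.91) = 0.04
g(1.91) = -0.07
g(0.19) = 0.07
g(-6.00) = 1.49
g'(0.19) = -0.36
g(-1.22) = 0.84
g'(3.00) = 0.03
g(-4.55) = 1.47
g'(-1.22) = -0.54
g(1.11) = -0.09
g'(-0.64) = -0.62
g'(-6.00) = -0.00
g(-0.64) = 0.50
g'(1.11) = -0.02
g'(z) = (2*exp(z) - 3)*(6*exp(2*z) + 2*exp(z))/(-3*exp(2*z) - 2*exp(z) - 2)^2 + 2*exp(z)/(-3*exp(2*z) - 2*exp(z) - 2) = (6*exp(2*z) - 18*exp(z) - 10)*exp(z)/(9*exp(4*z) + 12*exp(3*z) + 16*exp(2*z) + 8*exp(z) + 4)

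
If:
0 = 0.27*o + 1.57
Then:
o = -5.81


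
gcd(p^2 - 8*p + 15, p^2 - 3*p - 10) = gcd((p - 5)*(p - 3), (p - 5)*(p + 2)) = p - 5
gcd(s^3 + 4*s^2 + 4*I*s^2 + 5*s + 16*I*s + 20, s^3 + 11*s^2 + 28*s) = s + 4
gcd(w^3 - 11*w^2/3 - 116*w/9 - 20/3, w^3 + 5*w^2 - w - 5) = 1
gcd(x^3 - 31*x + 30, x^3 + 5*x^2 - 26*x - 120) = x^2 + x - 30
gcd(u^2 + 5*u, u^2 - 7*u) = u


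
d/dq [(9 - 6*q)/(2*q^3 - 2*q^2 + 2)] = 3*(-2*q^3 + 2*q^2 + q*(2*q - 3)*(3*q - 2) - 2)/(2*(q^3 - q^2 + 1)^2)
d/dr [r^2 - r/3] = 2*r - 1/3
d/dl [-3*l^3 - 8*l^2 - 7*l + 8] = -9*l^2 - 16*l - 7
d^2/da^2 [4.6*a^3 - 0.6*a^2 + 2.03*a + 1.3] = 27.6*a - 1.2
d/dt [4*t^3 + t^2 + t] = 12*t^2 + 2*t + 1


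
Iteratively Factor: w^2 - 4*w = (w - 4)*(w)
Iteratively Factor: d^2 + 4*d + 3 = (d + 1)*(d + 3)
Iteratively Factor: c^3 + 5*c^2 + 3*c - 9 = (c + 3)*(c^2 + 2*c - 3) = (c + 3)^2*(c - 1)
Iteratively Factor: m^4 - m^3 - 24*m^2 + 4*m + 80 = (m + 2)*(m^3 - 3*m^2 - 18*m + 40) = (m + 2)*(m + 4)*(m^2 - 7*m + 10) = (m - 5)*(m + 2)*(m + 4)*(m - 2)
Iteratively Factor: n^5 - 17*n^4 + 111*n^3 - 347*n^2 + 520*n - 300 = (n - 5)*(n^4 - 12*n^3 + 51*n^2 - 92*n + 60) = (n - 5)^2*(n^3 - 7*n^2 + 16*n - 12) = (n - 5)^2*(n - 3)*(n^2 - 4*n + 4) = (n - 5)^2*(n - 3)*(n - 2)*(n - 2)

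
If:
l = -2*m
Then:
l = -2*m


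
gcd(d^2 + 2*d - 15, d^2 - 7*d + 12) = d - 3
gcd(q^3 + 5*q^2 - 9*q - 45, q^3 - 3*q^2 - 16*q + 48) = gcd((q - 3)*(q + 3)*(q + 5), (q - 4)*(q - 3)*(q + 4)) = q - 3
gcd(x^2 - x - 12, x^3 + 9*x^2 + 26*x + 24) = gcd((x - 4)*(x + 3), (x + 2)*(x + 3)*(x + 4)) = x + 3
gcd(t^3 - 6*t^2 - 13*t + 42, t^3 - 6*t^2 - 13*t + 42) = t^3 - 6*t^2 - 13*t + 42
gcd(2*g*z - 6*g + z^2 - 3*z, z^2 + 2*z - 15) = z - 3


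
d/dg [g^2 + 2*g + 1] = 2*g + 2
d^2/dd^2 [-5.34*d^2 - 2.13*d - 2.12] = -10.6800000000000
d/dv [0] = 0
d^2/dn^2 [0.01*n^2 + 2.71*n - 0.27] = 0.0200000000000000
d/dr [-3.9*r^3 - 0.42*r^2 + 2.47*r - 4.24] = -11.7*r^2 - 0.84*r + 2.47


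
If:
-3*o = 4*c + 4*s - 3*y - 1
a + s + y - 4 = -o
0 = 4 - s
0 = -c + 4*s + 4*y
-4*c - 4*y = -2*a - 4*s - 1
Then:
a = 111/4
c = 177/10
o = -1127/40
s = 4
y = 17/40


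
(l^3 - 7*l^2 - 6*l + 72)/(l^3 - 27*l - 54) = (l - 4)/(l + 3)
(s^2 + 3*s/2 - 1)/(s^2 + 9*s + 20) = (s^2 + 3*s/2 - 1)/(s^2 + 9*s + 20)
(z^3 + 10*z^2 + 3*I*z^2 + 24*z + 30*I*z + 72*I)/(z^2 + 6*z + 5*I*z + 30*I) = (z^2 + z*(4 + 3*I) + 12*I)/(z + 5*I)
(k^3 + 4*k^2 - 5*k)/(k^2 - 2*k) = (k^2 + 4*k - 5)/(k - 2)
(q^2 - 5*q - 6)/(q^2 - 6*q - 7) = (q - 6)/(q - 7)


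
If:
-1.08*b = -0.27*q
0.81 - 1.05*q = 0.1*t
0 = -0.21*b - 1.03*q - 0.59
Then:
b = -0.14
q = -0.55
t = 13.82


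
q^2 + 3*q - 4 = (q - 1)*(q + 4)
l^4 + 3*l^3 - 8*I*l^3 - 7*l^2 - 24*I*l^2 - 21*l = l*(l + 3)*(l - 7*I)*(l - I)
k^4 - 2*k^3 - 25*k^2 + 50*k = k*(k - 5)*(k - 2)*(k + 5)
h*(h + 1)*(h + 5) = h^3 + 6*h^2 + 5*h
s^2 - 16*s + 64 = (s - 8)^2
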